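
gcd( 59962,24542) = 14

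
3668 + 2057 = 5725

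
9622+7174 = 16796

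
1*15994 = 15994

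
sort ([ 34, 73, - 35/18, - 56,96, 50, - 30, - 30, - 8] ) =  [  -  56,-30, - 30, - 8,-35/18,  34, 50, 73, 96 ]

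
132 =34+98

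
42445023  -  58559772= - 16114749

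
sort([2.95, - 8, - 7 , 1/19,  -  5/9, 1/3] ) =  [ - 8 , - 7, - 5/9, 1/19, 1/3 , 2.95 ] 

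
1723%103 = 75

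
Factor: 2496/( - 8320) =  - 3/10 = - 2^ ( - 1)*3^1*5^(  -  1 ) 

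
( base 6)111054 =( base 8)22152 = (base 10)9322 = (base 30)AAM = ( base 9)13707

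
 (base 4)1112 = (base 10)86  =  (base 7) 152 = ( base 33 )2k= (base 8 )126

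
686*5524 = 3789464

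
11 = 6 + 5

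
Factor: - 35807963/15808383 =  - 3^(-2 ) * 23^(- 1 )*1759^1*20357^1 *76369^(  -  1 ) 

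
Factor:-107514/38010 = -99/35 = -3^2*5^( - 1) *7^ ( - 1)* 11^1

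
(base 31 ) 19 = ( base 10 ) 40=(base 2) 101000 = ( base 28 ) 1C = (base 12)34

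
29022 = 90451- 61429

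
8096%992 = 160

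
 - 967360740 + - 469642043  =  -1437002783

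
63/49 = 1 + 2/7 = 1.29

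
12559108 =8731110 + 3827998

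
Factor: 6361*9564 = 2^2 * 3^1*797^1*6361^1 = 60836604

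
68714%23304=22106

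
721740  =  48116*15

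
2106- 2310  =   - 204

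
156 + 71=227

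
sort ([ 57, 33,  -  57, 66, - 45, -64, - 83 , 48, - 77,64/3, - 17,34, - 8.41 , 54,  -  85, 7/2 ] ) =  [ - 85, - 83, - 77, - 64, - 57, -45,-17 , -8.41,7/2 , 64/3, 33, 34  ,  48,54, 57, 66]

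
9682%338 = 218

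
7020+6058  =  13078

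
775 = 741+34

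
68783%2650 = 2533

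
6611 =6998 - 387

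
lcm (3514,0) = 0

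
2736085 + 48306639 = 51042724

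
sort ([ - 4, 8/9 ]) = [ - 4,8/9]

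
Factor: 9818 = 2^1*4909^1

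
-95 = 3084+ - 3179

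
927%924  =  3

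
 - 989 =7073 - 8062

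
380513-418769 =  - 38256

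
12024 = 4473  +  7551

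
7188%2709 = 1770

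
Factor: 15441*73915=3^1*5^1*5147^1*14783^1 = 1141321515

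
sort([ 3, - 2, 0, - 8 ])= [ - 8,-2, 0,3] 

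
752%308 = 136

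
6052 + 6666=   12718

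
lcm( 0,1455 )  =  0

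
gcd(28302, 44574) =6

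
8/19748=2/4937 =0.00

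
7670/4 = 3835/2 = 1917.50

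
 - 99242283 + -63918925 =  - 163161208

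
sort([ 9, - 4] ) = [ - 4,9]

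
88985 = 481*185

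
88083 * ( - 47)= - 4139901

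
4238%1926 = 386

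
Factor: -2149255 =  - 5^1*429851^1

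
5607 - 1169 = 4438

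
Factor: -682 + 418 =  - 264 = - 2^3*3^1  *11^1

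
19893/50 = 397 + 43/50 = 397.86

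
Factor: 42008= 2^3*59^1*89^1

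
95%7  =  4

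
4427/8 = 553 + 3/8=553.38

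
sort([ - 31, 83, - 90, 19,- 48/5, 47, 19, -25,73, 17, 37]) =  [ - 90,  -  31, - 25, - 48/5, 17,19, 19, 37,47, 73, 83]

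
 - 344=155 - 499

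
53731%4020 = 1471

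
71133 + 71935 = 143068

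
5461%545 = 11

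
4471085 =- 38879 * ( - 115)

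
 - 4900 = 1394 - 6294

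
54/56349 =2/2087 = 0.00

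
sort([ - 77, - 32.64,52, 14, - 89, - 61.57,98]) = [-89,-77, - 61.57,- 32.64, 14 , 52,  98 ] 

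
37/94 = 37/94= 0.39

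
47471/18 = 47471/18=2637.28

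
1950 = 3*650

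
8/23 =8/23 = 0.35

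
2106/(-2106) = - 1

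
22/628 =11/314  =  0.04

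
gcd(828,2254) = 46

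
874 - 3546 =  -2672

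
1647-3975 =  - 2328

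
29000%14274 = 452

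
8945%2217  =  77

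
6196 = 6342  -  146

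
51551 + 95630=147181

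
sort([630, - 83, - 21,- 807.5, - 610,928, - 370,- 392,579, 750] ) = [ - 807.5, - 610, - 392, - 370, - 83, - 21,579, 630,750,928]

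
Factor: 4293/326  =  2^(-1) * 3^4*53^1*163^ (  -  1)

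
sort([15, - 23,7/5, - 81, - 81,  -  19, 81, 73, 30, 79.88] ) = [ - 81, - 81,-23, - 19 , 7/5, 15,  30,73,79.88, 81 ]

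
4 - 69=-65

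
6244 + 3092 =9336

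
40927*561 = 22960047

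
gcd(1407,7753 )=1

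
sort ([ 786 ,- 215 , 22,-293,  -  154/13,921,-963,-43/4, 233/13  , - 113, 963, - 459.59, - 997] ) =[-997,-963 , - 459.59 , - 293, - 215, - 113,-154/13, - 43/4, 233/13,  22, 786, 921 , 963] 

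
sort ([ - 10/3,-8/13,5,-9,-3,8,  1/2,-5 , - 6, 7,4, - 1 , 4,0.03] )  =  [ - 9, - 6 ,- 5, - 10/3,-3,-1, - 8/13,0.03,1/2, 4,  4 , 5,7,8 ] 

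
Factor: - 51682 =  - 2^1*25841^1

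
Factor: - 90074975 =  - 5^2*3602999^1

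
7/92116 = 7/92116=   0.00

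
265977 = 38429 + 227548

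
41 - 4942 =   -  4901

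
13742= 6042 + 7700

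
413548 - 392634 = 20914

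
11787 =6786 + 5001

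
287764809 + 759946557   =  1047711366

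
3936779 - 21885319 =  - 17948540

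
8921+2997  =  11918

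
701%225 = 26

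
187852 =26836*7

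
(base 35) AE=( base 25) EE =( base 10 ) 364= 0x16c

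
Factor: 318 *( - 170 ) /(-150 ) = 1802/5 = 2^1*5^(  -  1 )*17^1*53^1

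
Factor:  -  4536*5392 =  - 2^7*3^4 * 7^1 * 337^1= - 24458112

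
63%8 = 7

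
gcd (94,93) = 1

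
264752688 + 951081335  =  1215834023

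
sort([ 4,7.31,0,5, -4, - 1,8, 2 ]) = [ - 4, - 1, 0,2,4,5,7.31,8 ] 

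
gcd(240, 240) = 240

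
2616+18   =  2634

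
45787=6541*7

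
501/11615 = 501/11615= 0.04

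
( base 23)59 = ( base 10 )124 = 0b1111100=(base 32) 3s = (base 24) 54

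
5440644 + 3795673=9236317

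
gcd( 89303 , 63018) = 1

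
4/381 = 4/381=0.01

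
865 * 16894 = 14613310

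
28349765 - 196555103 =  - 168205338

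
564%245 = 74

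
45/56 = 45/56  =  0.80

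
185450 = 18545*10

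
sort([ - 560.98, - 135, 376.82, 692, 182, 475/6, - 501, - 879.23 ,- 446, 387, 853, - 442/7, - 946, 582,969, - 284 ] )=[ -946, - 879.23, - 560.98, - 501, - 446,  -  284, - 135, - 442/7,475/6, 182, 376.82,387, 582, 692, 853, 969]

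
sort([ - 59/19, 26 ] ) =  [ - 59/19 , 26]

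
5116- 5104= 12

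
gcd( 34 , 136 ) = 34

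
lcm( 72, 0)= 0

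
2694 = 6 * 449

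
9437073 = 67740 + 9369333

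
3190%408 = 334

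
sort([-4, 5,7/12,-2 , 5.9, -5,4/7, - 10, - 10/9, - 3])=[ - 10, - 5, - 4, - 3, - 2, - 10/9, 4/7,7/12,  5, 5.9]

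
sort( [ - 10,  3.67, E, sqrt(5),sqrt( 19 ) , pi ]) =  [ - 10, sqrt( 5), E,  pi, 3.67,sqrt ( 19) ] 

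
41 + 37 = 78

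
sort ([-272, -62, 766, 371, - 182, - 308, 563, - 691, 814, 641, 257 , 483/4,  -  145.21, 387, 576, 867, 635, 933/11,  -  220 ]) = [-691, - 308, - 272,-220,  -  182,  -  145.21, - 62, 933/11, 483/4,257,  371, 387, 563, 576,635, 641, 766,  814 , 867 ]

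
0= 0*71506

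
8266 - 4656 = 3610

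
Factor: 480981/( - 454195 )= - 3^1 * 5^( - 1 ) * 7^( - 1 )*17^1*19^( - 1 ) * 683^( - 1)*9431^1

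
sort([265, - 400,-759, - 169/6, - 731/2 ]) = [-759, - 400, - 731/2,-169/6,265] 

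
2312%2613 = 2312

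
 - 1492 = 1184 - 2676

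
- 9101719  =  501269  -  9602988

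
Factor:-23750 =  - 2^1*5^4 * 19^1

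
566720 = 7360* 77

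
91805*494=45351670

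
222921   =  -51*( -4371)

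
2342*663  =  1552746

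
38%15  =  8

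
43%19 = 5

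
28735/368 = 28735/368 = 78.08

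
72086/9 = 8009 + 5/9 = 8009.56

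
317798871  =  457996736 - 140197865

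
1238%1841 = 1238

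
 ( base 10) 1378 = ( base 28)1l6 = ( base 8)2542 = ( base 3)1220001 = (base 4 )111202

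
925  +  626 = 1551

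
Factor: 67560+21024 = 88584=2^3*3^1* 3691^1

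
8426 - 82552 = -74126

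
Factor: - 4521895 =-5^1*7^1*129197^1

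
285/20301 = 95/6767 = 0.01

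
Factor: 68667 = 3^1*47^1*487^1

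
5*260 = 1300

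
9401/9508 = 9401/9508=0.99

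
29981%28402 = 1579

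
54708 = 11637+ 43071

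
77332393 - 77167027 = 165366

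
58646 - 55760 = 2886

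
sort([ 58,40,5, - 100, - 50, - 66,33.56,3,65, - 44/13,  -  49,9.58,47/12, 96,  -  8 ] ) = [ - 100, - 66,  -  50,  -  49,  -  8, - 44/13, 3, 47/12, 5 , 9.58,33.56, 40,58,65,  96] 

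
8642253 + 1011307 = 9653560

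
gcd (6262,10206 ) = 2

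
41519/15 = 41519/15 = 2767.93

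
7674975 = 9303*825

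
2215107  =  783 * 2829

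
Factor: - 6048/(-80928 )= 21/281 = 3^1*7^1*281^( - 1 )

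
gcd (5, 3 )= 1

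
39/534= 13/178 = 0.07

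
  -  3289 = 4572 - 7861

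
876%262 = 90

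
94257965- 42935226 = 51322739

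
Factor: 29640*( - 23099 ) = -684654360 = - 2^3*3^1*5^1 *13^1*19^1 * 23099^1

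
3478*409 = 1422502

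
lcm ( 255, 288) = 24480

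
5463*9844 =53777772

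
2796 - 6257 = - 3461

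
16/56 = 2/7 = 0.29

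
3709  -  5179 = -1470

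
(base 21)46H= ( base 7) 5363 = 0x773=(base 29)27M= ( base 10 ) 1907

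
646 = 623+23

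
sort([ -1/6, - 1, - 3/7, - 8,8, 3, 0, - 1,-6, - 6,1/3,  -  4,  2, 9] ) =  [ - 8 , - 6, - 6, - 4, - 1 , - 1, - 3/7 , - 1/6, 0, 1/3,2  ,  3,8 , 9]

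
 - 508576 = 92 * (  -  5528)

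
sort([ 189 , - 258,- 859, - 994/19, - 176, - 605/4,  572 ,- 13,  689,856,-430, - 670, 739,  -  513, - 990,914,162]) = [ - 990, -859, - 670, - 513, - 430, - 258, - 176, - 605/4, - 994/19 , - 13, 162,189,  572,689,  739, 856, 914]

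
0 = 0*8193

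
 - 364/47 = -8 +12/47 =-  7.74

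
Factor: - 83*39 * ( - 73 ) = 3^1* 13^1 * 73^1*83^1 = 236301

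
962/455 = 2 + 4/35 = 2.11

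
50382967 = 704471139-654088172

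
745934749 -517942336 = 227992413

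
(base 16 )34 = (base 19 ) 2e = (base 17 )31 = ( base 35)1H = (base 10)52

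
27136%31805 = 27136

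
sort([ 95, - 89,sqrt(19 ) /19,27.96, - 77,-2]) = [ - 89, - 77, - 2, sqrt(19)/19,27.96,95] 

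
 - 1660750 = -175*9490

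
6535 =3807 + 2728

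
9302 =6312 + 2990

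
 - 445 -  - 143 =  -302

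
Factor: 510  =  2^1*3^1*5^1 *17^1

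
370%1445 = 370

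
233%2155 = 233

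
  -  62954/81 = - 62954/81  =  - 777.21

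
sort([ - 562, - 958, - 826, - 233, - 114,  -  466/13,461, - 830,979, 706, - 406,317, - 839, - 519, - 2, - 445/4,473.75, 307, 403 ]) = [  -  958, - 839, - 830, - 826, - 562 ,- 519, - 406  ,-233, - 114,  -  445/4, - 466/13, - 2,307, 317,403,461,473.75,706,  979]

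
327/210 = 1 + 39/70 = 1.56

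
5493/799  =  5493/799 = 6.87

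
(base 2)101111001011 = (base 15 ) d64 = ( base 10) 3019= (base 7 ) 11542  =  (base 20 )7AJ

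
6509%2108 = 185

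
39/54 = 13/18=0.72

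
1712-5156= - 3444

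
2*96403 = 192806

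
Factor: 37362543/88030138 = 2^(-1)*3^1 *7^(  -  1)*29^( - 1)*53^(-1)*71^1*4091^(-1)*175411^1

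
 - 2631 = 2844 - 5475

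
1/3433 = 1/3433 = 0.00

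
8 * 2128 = 17024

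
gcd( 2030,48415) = 5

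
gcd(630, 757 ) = 1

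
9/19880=9/19880 = 0.00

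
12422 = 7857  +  4565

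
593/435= 593/435  =  1.36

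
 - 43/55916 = - 1 + 55873/55916 = -  0.00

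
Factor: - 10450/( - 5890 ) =5^1*11^1*31^(-1 )  =  55/31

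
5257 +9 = 5266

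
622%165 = 127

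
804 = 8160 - 7356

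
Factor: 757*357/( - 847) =-3^1*11^( - 2)*17^1*757^1 = - 38607/121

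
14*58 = 812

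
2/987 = 2/987 = 0.00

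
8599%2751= 346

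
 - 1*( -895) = 895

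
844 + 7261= 8105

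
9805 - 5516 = 4289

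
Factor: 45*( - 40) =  - 1800 = -2^3*3^2*5^2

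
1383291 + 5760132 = 7143423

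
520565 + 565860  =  1086425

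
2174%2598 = 2174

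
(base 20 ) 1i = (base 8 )46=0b100110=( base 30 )18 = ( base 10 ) 38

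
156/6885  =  52/2295  =  0.02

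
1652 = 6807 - 5155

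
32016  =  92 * 348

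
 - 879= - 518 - 361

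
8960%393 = 314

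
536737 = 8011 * 67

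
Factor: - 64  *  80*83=  -  424960 = -2^10*5^1*83^1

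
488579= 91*5369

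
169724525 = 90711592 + 79012933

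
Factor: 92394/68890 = 46197/34445 =3^3 * 5^( - 1 )*29^1*59^1*83^( - 2 ) 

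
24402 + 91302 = 115704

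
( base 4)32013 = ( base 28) 147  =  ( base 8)1607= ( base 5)12103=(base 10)903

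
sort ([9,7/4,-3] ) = [- 3,7/4,  9 ] 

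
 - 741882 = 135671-877553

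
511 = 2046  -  1535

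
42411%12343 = 5382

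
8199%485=439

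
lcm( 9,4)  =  36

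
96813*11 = 1064943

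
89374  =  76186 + 13188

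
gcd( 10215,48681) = 9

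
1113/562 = 1113/562 = 1.98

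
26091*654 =17063514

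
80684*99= 7987716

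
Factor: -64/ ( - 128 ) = 1/2 = 2^( - 1)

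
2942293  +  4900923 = 7843216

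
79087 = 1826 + 77261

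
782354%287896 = 206562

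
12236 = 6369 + 5867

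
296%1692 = 296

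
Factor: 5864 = 2^3*733^1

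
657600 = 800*822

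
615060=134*4590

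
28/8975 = 28/8975 =0.00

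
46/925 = 46/925 = 0.05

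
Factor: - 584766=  - 2^1*3^3 * 7^2*13^1*17^1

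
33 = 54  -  21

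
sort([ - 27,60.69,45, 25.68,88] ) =[  -  27,  25.68,  45 , 60.69,88 ]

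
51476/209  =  51476/209 = 246.30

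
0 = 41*0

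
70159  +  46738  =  116897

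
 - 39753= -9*4417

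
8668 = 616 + 8052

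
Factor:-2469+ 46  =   - 2423 = - 2423^1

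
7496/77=97 + 27/77 = 97.35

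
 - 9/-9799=9/9799 = 0.00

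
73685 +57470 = 131155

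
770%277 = 216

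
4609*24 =110616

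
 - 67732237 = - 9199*7363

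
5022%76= 6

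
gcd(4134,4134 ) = 4134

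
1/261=1/261 = 0.00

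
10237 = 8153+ 2084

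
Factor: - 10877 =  - 73^1*149^1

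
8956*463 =4146628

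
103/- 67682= - 1 + 67579/67682 = -0.00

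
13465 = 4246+9219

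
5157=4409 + 748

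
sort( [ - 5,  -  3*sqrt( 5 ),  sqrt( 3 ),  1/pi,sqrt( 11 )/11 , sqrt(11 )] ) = [-3*sqrt( 5 ),-5, sqrt( 11) /11,1/pi, sqrt( 3),sqrt( 11) ] 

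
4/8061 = 4/8061=0.00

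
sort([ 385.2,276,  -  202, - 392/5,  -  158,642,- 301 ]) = [ - 301, - 202,-158,-392/5,276 , 385.2,  642]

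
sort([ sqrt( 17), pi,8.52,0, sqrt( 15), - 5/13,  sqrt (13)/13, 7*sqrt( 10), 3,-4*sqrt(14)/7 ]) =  [ -4 *sqrt (14 ) /7, - 5/13,  0, sqrt( 13)/13, 3, pi,sqrt(15),sqrt( 17),8.52,  7*sqrt( 10 ) ]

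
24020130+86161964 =110182094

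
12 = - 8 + 20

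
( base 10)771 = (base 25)15L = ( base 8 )1403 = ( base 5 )11041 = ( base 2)1100000011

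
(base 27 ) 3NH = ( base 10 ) 2825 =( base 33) 2JK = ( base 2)101100001001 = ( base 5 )42300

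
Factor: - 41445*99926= - 2^1*3^3*5^1*17^1*307^1*2939^1= - 4141433070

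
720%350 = 20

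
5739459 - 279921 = 5459538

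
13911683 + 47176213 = 61087896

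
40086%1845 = 1341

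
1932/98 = 138/7 = 19.71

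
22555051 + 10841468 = 33396519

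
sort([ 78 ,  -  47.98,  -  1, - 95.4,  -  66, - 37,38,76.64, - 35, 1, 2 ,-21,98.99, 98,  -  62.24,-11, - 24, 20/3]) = [ - 95.4, - 66, -62.24, - 47.98,  -  37,  -  35,-24,  -  21, -11,  -  1, 1,2, 20/3, 38, 76.64,78, 98 , 98.99 ] 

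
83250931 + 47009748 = 130260679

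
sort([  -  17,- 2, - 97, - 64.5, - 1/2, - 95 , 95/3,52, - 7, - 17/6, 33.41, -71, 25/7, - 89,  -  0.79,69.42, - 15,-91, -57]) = [ - 97, - 95, - 91, - 89, - 71, -64.5, - 57,-17, - 15,-7, - 17/6,  -  2,  -  0.79, - 1/2, 25/7  ,  95/3,  33.41,52, 69.42 ] 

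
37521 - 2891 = 34630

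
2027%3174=2027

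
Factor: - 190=  -  2^1*5^1*19^1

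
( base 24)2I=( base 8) 102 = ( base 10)66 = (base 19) 39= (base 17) 3F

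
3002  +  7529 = 10531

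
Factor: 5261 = 5261^1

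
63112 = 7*9016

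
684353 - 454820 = 229533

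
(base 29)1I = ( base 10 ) 47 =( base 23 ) 21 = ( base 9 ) 52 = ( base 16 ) 2F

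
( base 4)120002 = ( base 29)1o1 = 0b11000000010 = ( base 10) 1538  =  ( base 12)A82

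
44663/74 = 44663/74 = 603.55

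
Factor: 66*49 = 2^1*3^1*7^2 * 11^1 = 3234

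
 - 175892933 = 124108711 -300001644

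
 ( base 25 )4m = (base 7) 233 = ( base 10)122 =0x7A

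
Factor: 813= 3^1*271^1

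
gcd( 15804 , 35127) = 9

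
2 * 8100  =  16200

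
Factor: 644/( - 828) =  - 3^(- 2) * 7^1 = -7/9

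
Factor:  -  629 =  - 17^1* 37^1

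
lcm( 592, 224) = 8288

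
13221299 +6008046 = 19229345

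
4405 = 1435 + 2970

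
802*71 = 56942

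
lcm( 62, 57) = 3534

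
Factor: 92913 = 3^1*30971^1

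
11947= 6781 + 5166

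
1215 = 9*135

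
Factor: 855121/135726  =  2^( - 1)*3^( - 1)*67^1*12763^1*22621^ (-1)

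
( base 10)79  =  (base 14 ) 59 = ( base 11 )72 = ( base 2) 1001111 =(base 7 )142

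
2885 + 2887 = 5772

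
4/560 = 1/140=0.01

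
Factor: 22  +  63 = 85 =5^1 * 17^1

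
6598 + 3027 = 9625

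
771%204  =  159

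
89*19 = 1691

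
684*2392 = 1636128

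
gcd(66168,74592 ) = 72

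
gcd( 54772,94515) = 1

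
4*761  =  3044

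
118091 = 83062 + 35029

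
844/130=422/65 = 6.49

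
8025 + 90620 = 98645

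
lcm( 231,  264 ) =1848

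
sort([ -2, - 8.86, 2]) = [ - 8.86, - 2, 2] 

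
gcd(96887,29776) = 1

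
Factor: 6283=61^1*103^1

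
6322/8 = 3161/4 = 790.25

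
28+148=176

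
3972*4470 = 17754840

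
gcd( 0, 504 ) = 504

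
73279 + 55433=128712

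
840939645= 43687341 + 797252304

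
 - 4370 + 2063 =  - 2307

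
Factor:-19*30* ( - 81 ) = 2^1* 3^5 * 5^1*19^1 = 46170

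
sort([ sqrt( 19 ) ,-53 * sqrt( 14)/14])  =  [-53*  sqrt ( 14)/14,sqrt( 19 ) ] 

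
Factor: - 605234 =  - 2^1*  7^1 *17^1*2543^1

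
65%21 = 2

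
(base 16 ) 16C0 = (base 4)1123000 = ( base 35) 4QE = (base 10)5824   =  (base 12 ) 3454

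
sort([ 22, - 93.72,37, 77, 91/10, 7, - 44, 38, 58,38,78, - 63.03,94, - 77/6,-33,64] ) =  [ - 93.72, -63.03, - 44 , - 33,-77/6 , 7, 91/10 , 22,37, 38, 38,58,64, 77, 78, 94 ] 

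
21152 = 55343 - 34191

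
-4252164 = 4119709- 8371873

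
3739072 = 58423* 64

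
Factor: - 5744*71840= - 412648960 =- 2^9*5^1*359^1*449^1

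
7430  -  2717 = 4713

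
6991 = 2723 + 4268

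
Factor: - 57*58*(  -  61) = 201666 = 2^1*3^1*19^1*29^1 * 61^1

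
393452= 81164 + 312288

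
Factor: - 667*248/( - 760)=5^( - 1 )*19^(-1 ) * 23^1 * 29^1*31^1  =  20677/95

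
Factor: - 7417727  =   - 2207^1*3361^1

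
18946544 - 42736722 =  - 23790178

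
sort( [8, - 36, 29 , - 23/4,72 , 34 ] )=[ - 36 , - 23/4 , 8, 29, 34,72] 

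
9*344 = 3096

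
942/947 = 942/947 = 0.99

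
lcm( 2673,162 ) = 5346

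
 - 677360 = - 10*67736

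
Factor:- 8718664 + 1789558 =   -  2^1*3^1*43^1*107^1*251^1  =  - 6929106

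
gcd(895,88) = 1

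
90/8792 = 45/4396 = 0.01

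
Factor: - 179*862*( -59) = 9103582 = 2^1*59^1*179^1*431^1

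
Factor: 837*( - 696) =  - 582552 = - 2^3*3^4  *  29^1*31^1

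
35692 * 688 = 24556096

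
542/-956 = -271/478 = -0.57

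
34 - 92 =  - 58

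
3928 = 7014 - 3086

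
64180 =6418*10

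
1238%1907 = 1238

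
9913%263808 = 9913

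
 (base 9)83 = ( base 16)4B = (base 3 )2210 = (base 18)43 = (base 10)75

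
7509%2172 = 993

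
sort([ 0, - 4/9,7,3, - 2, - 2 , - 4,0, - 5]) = [ - 5,  -  4, - 2,  -  2, -4/9,0, 0,3,7]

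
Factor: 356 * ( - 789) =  - 2^2*3^1*89^1 * 263^1 = -280884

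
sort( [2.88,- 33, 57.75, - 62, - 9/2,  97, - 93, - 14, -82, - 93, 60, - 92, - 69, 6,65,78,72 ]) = [ - 93 , - 93, - 92,-82, - 69,- 62, - 33, - 14, - 9/2 , 2.88,6,57.75, 60, 65, 72, 78, 97]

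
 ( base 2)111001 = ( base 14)41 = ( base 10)57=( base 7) 111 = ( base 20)2h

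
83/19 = 83/19 = 4.37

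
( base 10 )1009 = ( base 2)1111110001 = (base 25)1f9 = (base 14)521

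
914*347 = 317158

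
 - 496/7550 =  - 248/3775 = -0.07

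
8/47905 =8/47905=0.00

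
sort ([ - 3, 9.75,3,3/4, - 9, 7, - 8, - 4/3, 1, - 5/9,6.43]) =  [ - 9, - 8, - 3, - 4/3, - 5/9,  3/4,  1, 3, 6.43, 7, 9.75 ]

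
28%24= 4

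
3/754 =3/754  =  0.00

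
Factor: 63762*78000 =4973436000 = 2^5*3^2*5^3 * 13^1*10627^1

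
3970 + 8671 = 12641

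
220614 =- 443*( - 498)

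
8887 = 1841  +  7046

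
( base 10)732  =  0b1011011100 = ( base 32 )MS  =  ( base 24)16C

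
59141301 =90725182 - 31583881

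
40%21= 19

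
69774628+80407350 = 150181978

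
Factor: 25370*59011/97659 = 1497109070/97659 = 2^1*3^( - 3)*5^1*43^1*59^1*3617^(- 1)*59011^1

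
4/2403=4/2403 = 0.00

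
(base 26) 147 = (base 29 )r4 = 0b1100010011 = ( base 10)787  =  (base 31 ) pc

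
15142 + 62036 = 77178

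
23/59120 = 23/59120=0.00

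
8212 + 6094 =14306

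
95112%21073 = 10820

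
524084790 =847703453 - 323618663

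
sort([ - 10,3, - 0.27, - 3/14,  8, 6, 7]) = [ - 10, - 0.27, - 3/14 , 3,6,7,8 ]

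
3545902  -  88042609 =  - 84496707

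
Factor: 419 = 419^1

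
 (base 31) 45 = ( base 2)10000001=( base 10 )129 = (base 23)5e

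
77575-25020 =52555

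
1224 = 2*612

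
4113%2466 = 1647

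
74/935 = 74/935 = 0.08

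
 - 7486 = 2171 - 9657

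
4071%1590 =891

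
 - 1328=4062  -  5390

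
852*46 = 39192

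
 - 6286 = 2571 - 8857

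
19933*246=4903518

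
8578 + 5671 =14249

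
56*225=12600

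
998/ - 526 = -499/263 = - 1.90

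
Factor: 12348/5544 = 2^( - 1 )*7^2*11^( - 1 ) = 49/22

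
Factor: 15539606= 2^1* 19^2 * 21523^1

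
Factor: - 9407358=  - 2^1 * 3^2*17^1*71^1*433^1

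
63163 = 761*83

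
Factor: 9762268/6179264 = 2440567/1544816 = 2^(- 4) * 7^(-1 )*13^(- 1)*1061^ (  -  1 )*1091^1*2237^1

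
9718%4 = 2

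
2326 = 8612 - 6286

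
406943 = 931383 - 524440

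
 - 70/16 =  - 5  +  5/8= - 4.38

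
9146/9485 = 9146/9485=0.96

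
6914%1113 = 236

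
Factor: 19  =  19^1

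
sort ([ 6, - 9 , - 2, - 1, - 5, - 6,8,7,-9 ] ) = [- 9, - 9, - 6,-5, - 2, - 1,6,7, 8 ]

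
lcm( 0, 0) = 0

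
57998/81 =716+2/81 =716.02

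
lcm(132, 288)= 3168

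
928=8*116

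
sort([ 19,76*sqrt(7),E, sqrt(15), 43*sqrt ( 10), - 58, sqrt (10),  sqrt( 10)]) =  [ - 58,  E, sqrt(10 ),sqrt( 10), sqrt( 15), 19, 43*sqrt(10 ), 76 * sqrt ( 7) ]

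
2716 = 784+1932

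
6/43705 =6/43705 =0.00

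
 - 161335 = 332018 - 493353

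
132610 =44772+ 87838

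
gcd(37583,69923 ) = 49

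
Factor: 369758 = 2^1*184879^1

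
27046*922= 24936412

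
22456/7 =3208 =3208.00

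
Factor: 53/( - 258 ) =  - 2^(-1)*3^( - 1 ) * 43^( - 1)*53^1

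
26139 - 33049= - 6910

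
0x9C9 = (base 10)2505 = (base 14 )CAD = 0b100111001001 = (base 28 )35d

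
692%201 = 89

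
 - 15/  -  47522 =15/47522= 0.00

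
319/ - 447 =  - 319/447 = -0.71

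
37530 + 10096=47626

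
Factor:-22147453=-61^1*67^1  *  5419^1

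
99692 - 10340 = 89352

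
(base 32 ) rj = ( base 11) 733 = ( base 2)1101110011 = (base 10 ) 883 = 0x373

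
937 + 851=1788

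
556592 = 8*69574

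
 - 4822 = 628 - 5450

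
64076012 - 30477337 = 33598675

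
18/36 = 1/2 = 0.50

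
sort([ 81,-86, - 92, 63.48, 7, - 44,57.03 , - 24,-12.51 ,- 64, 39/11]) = [-92,-86,- 64, - 44,-24, - 12.51,39/11,7,57.03, 63.48,81 ]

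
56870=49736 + 7134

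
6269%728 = 445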